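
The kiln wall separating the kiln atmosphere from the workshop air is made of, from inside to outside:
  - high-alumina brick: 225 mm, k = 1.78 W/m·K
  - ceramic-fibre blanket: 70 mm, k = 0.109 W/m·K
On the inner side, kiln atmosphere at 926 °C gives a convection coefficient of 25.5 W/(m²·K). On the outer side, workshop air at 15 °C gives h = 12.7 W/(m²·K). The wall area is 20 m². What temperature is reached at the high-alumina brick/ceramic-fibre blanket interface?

Series thermal resistances:
R_inner film = 1/(h_i·A) = 1/(25.5×20) = 0.001961 K/W
R_high-alumina brick = L/(kA) = 0.225/(1.78×20) = 0.00632 K/W
R_ceramic-fibre blanket = L/(kA) = 0.07/(0.109×20) = 0.03211 K/W
R_outer film = 1/(h_o·A) = 1/(12.7×20) = 0.003937 K/W
R_total = 0.04433 K/W;  Q = ΔT/R_total = 911/0.04433 = 20550 W
T_interface = T_inner − Q·ΣR(inner→interface) = 926 − 20600×0.008281

T ≈ 756 °C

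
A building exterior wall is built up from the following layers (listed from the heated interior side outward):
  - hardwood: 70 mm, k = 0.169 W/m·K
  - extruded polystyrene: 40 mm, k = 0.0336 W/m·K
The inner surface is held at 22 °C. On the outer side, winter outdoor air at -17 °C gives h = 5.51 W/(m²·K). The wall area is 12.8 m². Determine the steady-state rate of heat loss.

Q ≈ 279 W

Series thermal resistances:
R_hardwood = L/(kA) = 0.07/(0.169×12.8) = 0.03236 K/W
R_extruded polystyrene = L/(kA) = 0.04/(0.0336×12.8) = 0.09301 K/W
R_outer film = 1/(h_o·A) = 1/(5.51×12.8) = 0.01418 K/W
R_total = 0.1395 K/W
Q = ΔT / R_total = 39 / 0.1395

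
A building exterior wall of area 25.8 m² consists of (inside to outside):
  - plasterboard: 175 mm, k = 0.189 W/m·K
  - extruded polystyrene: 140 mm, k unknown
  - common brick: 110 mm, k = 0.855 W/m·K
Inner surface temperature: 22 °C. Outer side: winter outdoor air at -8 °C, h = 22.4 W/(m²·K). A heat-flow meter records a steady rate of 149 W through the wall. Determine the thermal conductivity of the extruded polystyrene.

k ≈ 0.0342 W/(m·K)

Treating each layer as a thermal resistance in series:
R_plasterboard = L/(kA) = 0.175/(0.189×25.8) = 0.03589 K/W
R_common brick = L/(kA) = 0.11/(0.855×25.8) = 0.004987 K/W
R_outer film = 1/(h_o·A) = 1/(22.4×25.8) = 0.00173 K/W
Sum of known resistances R_other = 0.04261 K/W
Total R = ΔT/Q = 30/149 = 0.2013 K/W
R_extruded polystyrene = R_total − R_other = 0.1587 K/W
k = L/(R·A) = 0.14/(0.1587×25.8)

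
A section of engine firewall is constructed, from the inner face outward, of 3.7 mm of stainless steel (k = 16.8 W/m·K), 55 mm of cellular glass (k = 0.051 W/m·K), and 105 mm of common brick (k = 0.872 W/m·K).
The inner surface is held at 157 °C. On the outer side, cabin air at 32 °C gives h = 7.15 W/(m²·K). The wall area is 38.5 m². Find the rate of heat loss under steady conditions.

Treating each layer as a thermal resistance in series:
R_stainless steel = L/(kA) = 0.0037/(16.8×38.5) = 5.72×10^-6 K/W
R_cellular glass = L/(kA) = 0.055/(0.051×38.5) = 0.02801 K/W
R_common brick = L/(kA) = 0.105/(0.872×38.5) = 0.003128 K/W
R_outer film = 1/(h_o·A) = 1/(7.15×38.5) = 0.003633 K/W
R_total = 0.03478 K/W
Q = ΔT / R_total = 125 / 0.03478

Q ≈ 3590 W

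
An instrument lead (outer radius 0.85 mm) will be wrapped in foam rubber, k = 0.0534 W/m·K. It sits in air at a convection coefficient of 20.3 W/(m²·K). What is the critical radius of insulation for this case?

For a cylinder r_cr = k/h = 0.0534/20.3
r_cr = 2.63 mm; since the bare radius (0.85 mm) is below r_cr, adding a thin layer of insulation will *increase* heat loss.

r_cr ≈ 2.63 mm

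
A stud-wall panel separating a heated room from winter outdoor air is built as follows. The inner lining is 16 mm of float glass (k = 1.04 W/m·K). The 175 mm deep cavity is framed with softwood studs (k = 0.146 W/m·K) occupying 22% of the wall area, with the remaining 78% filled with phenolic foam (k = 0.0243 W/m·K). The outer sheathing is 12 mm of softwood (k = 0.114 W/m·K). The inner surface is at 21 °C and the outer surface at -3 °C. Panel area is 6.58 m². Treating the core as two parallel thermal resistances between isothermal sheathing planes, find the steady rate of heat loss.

Q ≈ 44.5 W

Sheathing layers in series; stud and cavity paths in parallel between them.
R_inner = 0.016/(1.04×6.58) = 0.002338 K/W
R_stud  = 0.175/(0.146×0.22×6.58) = 0.828 K/W
R_cav   = 0.175/(0.0243×0.78×6.58) = 1.403 K/W
1/R_core = 1/R_stud + 1/R_cav → R_core = 0.5207 K/W
R_outer = 0.012/(0.114×6.58) = 0.016 K/W
R_total = 0.5391 K/W
Q = ΔT/R_total = 24/0.5391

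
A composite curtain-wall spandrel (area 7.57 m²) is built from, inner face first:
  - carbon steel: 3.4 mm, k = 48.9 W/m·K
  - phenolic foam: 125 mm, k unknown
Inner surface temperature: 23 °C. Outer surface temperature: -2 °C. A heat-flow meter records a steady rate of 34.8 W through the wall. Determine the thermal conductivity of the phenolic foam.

Using the resistance-network approach (series):
R_carbon steel = L/(kA) = 0.0034/(48.9×7.57) = 9.185×10^-6 K/W
Sum of known resistances R_other = 9.185×10^-6 K/W
Total R = ΔT/Q = 25/34.8 = 0.7184 K/W
R_phenolic foam = R_total − R_other = 0.7184 K/W
k = L/(R·A) = 0.125/(0.7184×7.57)

k ≈ 0.023 W/(m·K)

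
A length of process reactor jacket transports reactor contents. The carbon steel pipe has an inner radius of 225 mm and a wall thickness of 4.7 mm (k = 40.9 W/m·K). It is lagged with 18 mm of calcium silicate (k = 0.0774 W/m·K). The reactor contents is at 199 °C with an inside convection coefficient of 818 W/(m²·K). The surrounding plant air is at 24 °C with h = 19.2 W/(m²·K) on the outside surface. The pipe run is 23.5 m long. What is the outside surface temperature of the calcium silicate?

T ≈ 54.9 °C

Per-layer cylindrical resistances, series-summed:
R_inner film = 1/(h_i·2πr₁L) = 1/(818×2π×0.225×23.5) = 3.68×10^-5 K/W
R_carbon steel pipe wall = ln(229.7/225)/(2π×40.9×23.5) = 3.423×10^-6 K/W
R_calcium silicate = ln(247.7/229.7)/(2π×0.0774×23.5) = 0.006601 K/W
R_outer film = 1/(h_o·2πr_oL) = 1/(19.2×2π×0.2477×23.5) = 0.001424 K/W
R_total = 0.008066 K/W
Q = ΔT/R_total = 175/0.008066
Q = 21700 W
T_interface = T_inner − Q·ΣR(inner→interface) = 199 − 21700×0.006642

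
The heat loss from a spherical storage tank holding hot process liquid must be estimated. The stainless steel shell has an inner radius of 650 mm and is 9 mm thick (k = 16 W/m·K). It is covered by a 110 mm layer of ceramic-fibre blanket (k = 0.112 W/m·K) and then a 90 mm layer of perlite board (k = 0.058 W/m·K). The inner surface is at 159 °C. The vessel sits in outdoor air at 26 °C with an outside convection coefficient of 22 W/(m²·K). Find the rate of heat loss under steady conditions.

Radial (spherical) resistances in series:
R_stainless steel shell = (1/0.65 − 1/0.659)/(4π×16) = 1.045×10^-4 K/W
R_ceramic-fibre blanket = (1/0.659 − 1/0.769)/(4π×0.112) = 0.1542 K/W
R_perlite board = (1/0.769 − 1/0.859)/(4π×0.058) = 0.1869 K/W
R_outer film = 1/(h·4πr_o²) = 1/(22×4π×0.859²) = 0.004902 K/W
R_total = 0.3462 K/W
Q = ΔT/R_total = 133/0.3462

Q ≈ 384 W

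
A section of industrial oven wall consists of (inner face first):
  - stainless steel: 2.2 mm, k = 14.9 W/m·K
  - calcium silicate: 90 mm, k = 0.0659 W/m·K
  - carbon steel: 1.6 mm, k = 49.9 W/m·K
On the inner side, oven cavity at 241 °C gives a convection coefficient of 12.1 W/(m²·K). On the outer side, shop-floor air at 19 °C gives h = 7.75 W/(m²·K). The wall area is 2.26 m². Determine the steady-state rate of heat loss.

Series thermal resistances:
R_inner film = 1/(h_i·A) = 1/(12.1×2.26) = 0.03657 K/W
R_stainless steel = L/(kA) = 0.0022/(14.9×2.26) = 6.533×10^-5 K/W
R_calcium silicate = L/(kA) = 0.09/(0.0659×2.26) = 0.6043 K/W
R_carbon steel = L/(kA) = 0.0016/(49.9×2.26) = 1.419×10^-5 K/W
R_outer film = 1/(h_o·A) = 1/(7.75×2.26) = 0.05709 K/W
R_total = 0.698 K/W
Q = ΔT / R_total = 222 / 0.698

Q ≈ 318 W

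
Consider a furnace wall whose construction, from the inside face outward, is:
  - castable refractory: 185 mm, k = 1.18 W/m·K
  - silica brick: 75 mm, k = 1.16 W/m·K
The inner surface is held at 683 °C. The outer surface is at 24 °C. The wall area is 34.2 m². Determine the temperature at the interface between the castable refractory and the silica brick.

Treating each layer as a thermal resistance in series:
R_castable refractory = L/(kA) = 0.185/(1.18×34.2) = 0.004584 K/W
R_silica brick = L/(kA) = 0.075/(1.16×34.2) = 0.001891 K/W
R_total = 0.006475 K/W;  Q = ΔT/R_total = 659/0.006475 = 101800 W
T_interface = T_inner − Q·ΣR(inner→interface) = 683 − 102000×0.004584

T ≈ 216 °C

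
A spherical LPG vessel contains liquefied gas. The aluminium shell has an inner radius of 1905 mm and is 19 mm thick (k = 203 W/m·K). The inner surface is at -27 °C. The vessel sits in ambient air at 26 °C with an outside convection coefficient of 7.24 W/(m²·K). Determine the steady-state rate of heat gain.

Spherical conduction: R = (1/r_in − 1/r_out)/(4πk) per layer; series-sum.
R_aluminium shell = (1/1.905 − 1/1.924)/(4π×203) = 2.032×10^-6 K/W
R_outer film = 1/(h·4πr_o²) = 1/(7.24×4π×1.924²) = 0.002969 K/W
R_total = 0.002971 K/W
Q = ΔT/R_total = 53/0.002971

Q ≈ 17800 W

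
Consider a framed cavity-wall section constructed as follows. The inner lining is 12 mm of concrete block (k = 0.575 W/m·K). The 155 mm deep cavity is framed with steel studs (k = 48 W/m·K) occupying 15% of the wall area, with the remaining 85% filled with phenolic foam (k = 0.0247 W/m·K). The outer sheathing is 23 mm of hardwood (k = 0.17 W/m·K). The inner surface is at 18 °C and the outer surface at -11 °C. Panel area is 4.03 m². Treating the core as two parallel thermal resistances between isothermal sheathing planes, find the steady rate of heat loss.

Sheathing layers in series; stud and cavity paths in parallel between them.
R_inner = 0.012/(0.575×4.03) = 0.005179 K/W
R_stud  = 0.155/(48×0.15×4.03) = 0.005342 K/W
R_cav   = 0.155/(0.0247×0.85×4.03) = 1.832 K/W
1/R_core = 1/R_stud + 1/R_cav → R_core = 0.005326 K/W
R_outer = 0.023/(0.17×4.03) = 0.03357 K/W
R_total = 0.04408 K/W
Q = ΔT/R_total = 29/0.04408

Q ≈ 658 W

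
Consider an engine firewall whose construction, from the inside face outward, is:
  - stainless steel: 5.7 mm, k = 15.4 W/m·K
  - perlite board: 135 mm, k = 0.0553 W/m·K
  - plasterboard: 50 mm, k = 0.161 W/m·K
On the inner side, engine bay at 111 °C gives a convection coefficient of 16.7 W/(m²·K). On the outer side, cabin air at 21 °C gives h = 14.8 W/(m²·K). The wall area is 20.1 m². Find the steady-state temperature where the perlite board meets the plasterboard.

T ≈ 32.8 °C

Treating each layer as a thermal resistance in series:
R_inner film = 1/(h_i·A) = 1/(16.7×20.1) = 0.002979 K/W
R_stainless steel = L/(kA) = 0.0057/(15.4×20.1) = 1.841×10^-5 K/W
R_perlite board = L/(kA) = 0.135/(0.0553×20.1) = 0.1215 K/W
R_plasterboard = L/(kA) = 0.05/(0.161×20.1) = 0.01545 K/W
R_outer film = 1/(h_o·A) = 1/(14.8×20.1) = 0.003362 K/W
R_total = 0.1433 K/W;  Q = ΔT/R_total = 90/0.1433 = 628.2 W
T_interface = T_inner − Q·ΣR(inner→interface) = 111 − 628×0.1245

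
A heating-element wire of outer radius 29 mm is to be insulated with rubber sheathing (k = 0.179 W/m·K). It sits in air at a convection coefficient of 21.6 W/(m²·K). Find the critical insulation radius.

For a cylinder r_cr = k/h = 0.179/21.6
r_cr = 8.29 mm; since the bare radius (29 mm) is above r_cr, any added insulation will reduce heat loss.

r_cr ≈ 8.29 mm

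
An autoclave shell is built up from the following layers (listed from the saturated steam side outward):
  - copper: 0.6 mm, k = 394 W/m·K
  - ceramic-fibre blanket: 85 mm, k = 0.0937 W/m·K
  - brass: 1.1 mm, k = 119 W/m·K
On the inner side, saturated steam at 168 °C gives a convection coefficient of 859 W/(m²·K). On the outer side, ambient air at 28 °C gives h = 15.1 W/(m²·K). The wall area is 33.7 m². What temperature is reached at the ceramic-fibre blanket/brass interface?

Model the wall as resistances in series:
R_inner film = 1/(h_i·A) = 1/(859×33.7) = 3.454×10^-5 K/W
R_copper = L/(kA) = 0.0006/(394×33.7) = 4.519×10^-8 K/W
R_ceramic-fibre blanket = L/(kA) = 0.085/(0.0937×33.7) = 0.02692 K/W
R_brass = L/(kA) = 0.0011/(119×33.7) = 2.743×10^-7 K/W
R_outer film = 1/(h_o·A) = 1/(15.1×33.7) = 0.001965 K/W
R_total = 0.02892 K/W;  Q = ΔT/R_total = 140/0.02892 = 4841 W
T_interface = T_inner − Q·ΣR(inner→interface) = 168 − 4840×0.02695

T ≈ 37.5 °C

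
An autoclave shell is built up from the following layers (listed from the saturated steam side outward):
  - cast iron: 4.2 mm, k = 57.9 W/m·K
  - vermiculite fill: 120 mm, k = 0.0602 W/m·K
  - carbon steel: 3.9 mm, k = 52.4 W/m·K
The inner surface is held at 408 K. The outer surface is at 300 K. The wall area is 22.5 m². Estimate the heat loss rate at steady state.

Q ≈ 1220 W

Using the resistance-network approach (series):
R_cast iron = L/(kA) = 0.0042/(57.9×22.5) = 3.224×10^-6 K/W
R_vermiculite fill = L/(kA) = 0.12/(0.0602×22.5) = 0.08859 K/W
R_carbon steel = L/(kA) = 0.0039/(52.4×22.5) = 3.308×10^-6 K/W
R_total = 0.0886 K/W
Q = ΔT / R_total = 108 / 0.0886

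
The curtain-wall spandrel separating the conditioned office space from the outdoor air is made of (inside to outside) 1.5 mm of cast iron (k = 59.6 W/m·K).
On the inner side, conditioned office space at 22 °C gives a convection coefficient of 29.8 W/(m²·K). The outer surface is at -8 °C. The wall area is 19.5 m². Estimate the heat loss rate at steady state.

Using the resistance-network approach (series):
R_inner film = 1/(h_i·A) = 1/(29.8×19.5) = 0.001721 K/W
R_cast iron = L/(kA) = 0.0015/(59.6×19.5) = 1.291×10^-6 K/W
R_total = 0.001722 K/W
Q = ΔT / R_total = 30 / 0.001722

Q ≈ 17400 W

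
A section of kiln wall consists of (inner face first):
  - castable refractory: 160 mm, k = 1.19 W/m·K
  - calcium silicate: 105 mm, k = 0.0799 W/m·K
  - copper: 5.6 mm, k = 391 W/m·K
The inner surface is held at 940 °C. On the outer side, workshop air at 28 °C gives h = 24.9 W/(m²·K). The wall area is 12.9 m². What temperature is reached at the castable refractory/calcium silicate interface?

T ≈ 858 °C

Treating each layer as a thermal resistance in series:
R_castable refractory = L/(kA) = 0.16/(1.19×12.9) = 0.01042 K/W
R_calcium silicate = L/(kA) = 0.105/(0.0799×12.9) = 0.1019 K/W
R_copper = L/(kA) = 0.0056/(391×12.9) = 1.11×10^-6 K/W
R_outer film = 1/(h_o·A) = 1/(24.9×12.9) = 0.003113 K/W
R_total = 0.1154 K/W;  Q = ΔT/R_total = 912/0.1154 = 7902 W
T_interface = T_inner − Q·ΣR(inner→interface) = 940 − 7900×0.01042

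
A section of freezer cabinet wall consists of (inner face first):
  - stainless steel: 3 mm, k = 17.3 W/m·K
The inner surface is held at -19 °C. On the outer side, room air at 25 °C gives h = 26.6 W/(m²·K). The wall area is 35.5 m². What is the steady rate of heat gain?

Series thermal resistances:
R_stainless steel = L/(kA) = 0.003/(17.3×35.5) = 4.885×10^-6 K/W
R_outer film = 1/(h_o·A) = 1/(26.6×35.5) = 0.001059 K/W
R_total = 0.001064 K/W
Q = ΔT / R_total = 44 / 0.001064

Q ≈ 41400 W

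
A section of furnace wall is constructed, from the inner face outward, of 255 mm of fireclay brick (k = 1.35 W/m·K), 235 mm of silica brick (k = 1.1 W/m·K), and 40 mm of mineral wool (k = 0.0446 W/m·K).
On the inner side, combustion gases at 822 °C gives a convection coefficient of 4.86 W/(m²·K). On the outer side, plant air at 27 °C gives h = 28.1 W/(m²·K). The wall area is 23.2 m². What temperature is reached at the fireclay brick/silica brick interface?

Thermal resistances in series:
R_inner film = 1/(h_i·A) = 1/(4.86×23.2) = 0.008869 K/W
R_fireclay brick = L/(kA) = 0.255/(1.35×23.2) = 0.008142 K/W
R_silica brick = L/(kA) = 0.235/(1.1×23.2) = 0.009208 K/W
R_mineral wool = L/(kA) = 0.04/(0.0446×23.2) = 0.03866 K/W
R_outer film = 1/(h_o·A) = 1/(28.1×23.2) = 0.001534 K/W
R_total = 0.06641 K/W;  Q = ΔT/R_total = 795/0.06641 = 11970 W
T_interface = T_inner − Q·ΣR(inner→interface) = 822 − 12000×0.01701

T ≈ 618 °C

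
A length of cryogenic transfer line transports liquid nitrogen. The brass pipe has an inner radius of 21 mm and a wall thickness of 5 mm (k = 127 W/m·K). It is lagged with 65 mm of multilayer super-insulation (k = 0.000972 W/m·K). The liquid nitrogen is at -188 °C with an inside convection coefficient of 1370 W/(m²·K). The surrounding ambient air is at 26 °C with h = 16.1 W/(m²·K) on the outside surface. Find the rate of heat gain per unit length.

Treating each annulus and film as a series resistance:
R_inner film = 1/(h_i·2πr₁L) = 1/(1370×2π×0.021×1) = 0.005532 K/W
R_brass pipe wall = ln(26/21)/(2π×127×1) = 2.676×10^-4 K/W
R_multilayer super-insulation = ln(91/26)/(2π×0.000972×1) = 205.1 K/W
R_outer film = 1/(h_o·2πr_oL) = 1/(16.1×2π×0.091×1) = 0.1086 K/W
R_total = 205.2 K/W
Q = ΔT/R_total = 214/205.2

q′ ≈ 1.04 W/m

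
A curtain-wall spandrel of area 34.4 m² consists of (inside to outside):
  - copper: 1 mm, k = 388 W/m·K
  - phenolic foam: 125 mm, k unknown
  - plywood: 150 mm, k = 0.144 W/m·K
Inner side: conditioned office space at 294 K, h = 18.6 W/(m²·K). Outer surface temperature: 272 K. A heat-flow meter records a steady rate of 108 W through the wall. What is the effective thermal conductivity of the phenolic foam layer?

k ≈ 0.0211 W/(m·K)

Treating each layer as a thermal resistance in series:
R_inner film = 1/(h_i·A) = 1/(18.6×34.4) = 0.001563 K/W
R_copper = L/(kA) = 0.001/(388×34.4) = 7.492×10^-8 K/W
R_plywood = L/(kA) = 0.15/(0.144×34.4) = 0.03028 K/W
Sum of known resistances R_other = 0.03184 K/W
Total R = ΔT/Q = 22/108 = 0.2037 K/W
R_phenolic foam = R_total − R_other = 0.1719 K/W
k = L/(R·A) = 0.125/(0.1719×34.4)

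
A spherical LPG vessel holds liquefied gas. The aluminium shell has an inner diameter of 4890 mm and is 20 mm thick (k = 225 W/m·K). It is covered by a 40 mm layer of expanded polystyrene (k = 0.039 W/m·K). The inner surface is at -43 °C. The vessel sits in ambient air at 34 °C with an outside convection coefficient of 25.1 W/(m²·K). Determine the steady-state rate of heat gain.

Each spherical layer contributes R = (1/r_i − 1/r_o)/(4πk):
R_aluminium shell = (1/2.445 − 1/2.465)/(4π×225) = 1.174×10^-6 K/W
R_expanded polystyrene = (1/2.465 − 1/2.505)/(4π×0.039) = 0.01322 K/W
R_outer film = 1/(h·4πr_o²) = 1/(25.1×4π×2.505²) = 5.052×10^-4 K/W
R_total = 0.01372 K/W
Q = ΔT/R_total = 77/0.01372

Q ≈ 5610 W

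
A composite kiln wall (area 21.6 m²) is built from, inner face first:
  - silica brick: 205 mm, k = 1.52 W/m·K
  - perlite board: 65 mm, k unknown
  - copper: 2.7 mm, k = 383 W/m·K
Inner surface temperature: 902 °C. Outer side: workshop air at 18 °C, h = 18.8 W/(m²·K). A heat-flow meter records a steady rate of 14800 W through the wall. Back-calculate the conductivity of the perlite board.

k ≈ 0.059 W/(m·K)

Treating each layer as a thermal resistance in series:
R_silica brick = L/(kA) = 0.205/(1.52×21.6) = 0.006244 K/W
R_copper = L/(kA) = 0.0027/(383×21.6) = 3.264×10^-7 K/W
R_outer film = 1/(h_o·A) = 1/(18.8×21.6) = 0.002463 K/W
Sum of known resistances R_other = 0.008707 K/W
Total R = ΔT/Q = 884/14800 = 0.05973 K/W
R_perlite board = R_total − R_other = 0.05102 K/W
k = L/(R·A) = 0.065/(0.05102×21.6)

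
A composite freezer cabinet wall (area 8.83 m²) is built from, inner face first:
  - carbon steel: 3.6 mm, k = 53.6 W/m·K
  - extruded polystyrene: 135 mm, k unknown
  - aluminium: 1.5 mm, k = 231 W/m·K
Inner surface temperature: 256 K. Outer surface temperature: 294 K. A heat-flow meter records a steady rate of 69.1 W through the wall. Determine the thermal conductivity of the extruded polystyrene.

Thermal resistances in series:
R_carbon steel = L/(kA) = 0.0036/(53.6×8.83) = 7.606×10^-6 K/W
R_aluminium = L/(kA) = 0.0015/(231×8.83) = 7.354×10^-7 K/W
Sum of known resistances R_other = 8.342×10^-6 K/W
Total R = ΔT/Q = 38/69.1 = 0.5499 K/W
R_extruded polystyrene = R_total − R_other = 0.5499 K/W
k = L/(R·A) = 0.135/(0.5499×8.83)

k ≈ 0.0278 W/(m·K)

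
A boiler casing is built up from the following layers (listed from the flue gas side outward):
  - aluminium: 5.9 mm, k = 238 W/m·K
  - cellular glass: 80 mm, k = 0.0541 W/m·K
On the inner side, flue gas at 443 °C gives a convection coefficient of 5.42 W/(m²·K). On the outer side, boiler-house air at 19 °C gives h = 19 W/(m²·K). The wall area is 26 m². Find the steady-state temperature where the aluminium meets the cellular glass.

Using the resistance-network approach (series):
R_inner film = 1/(h_i·A) = 1/(5.42×26) = 0.007096 K/W
R_aluminium = L/(kA) = 0.0059/(238×26) = 9.535×10^-7 K/W
R_cellular glass = L/(kA) = 0.08/(0.0541×26) = 0.05687 K/W
R_outer film = 1/(h_o·A) = 1/(19×26) = 0.002024 K/W
R_total = 0.066 K/W;  Q = ΔT/R_total = 424/0.066 = 6425 W
T_interface = T_inner − Q·ΣR(inner→interface) = 443 − 6420×0.007097

T ≈ 397 °C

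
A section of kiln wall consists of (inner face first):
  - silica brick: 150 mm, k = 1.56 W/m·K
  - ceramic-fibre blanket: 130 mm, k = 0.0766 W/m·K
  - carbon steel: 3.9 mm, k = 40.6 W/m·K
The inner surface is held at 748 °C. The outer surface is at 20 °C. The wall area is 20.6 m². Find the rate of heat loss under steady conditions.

Treating each layer as a thermal resistance in series:
R_silica brick = L/(kA) = 0.15/(1.56×20.6) = 0.004668 K/W
R_ceramic-fibre blanket = L/(kA) = 0.13/(0.0766×20.6) = 0.08238 K/W
R_carbon steel = L/(kA) = 0.0039/(40.6×20.6) = 4.663×10^-6 K/W
R_total = 0.08706 K/W
Q = ΔT / R_total = 728 / 0.08706

Q ≈ 8360 W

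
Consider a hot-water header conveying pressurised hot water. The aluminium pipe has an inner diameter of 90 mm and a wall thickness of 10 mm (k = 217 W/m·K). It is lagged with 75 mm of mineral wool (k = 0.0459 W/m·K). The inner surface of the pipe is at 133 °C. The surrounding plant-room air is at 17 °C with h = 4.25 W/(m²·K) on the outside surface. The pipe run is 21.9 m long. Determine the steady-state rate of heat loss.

Radial resistances (cylindrical: R_cond = ln(r_o/r_i)/(2πkL), R_conv = 1/(h·2πrL)):
R_aluminium pipe wall = ln(55/45)/(2π×217×21.9) = 6.72×10^-6 K/W
R_mineral wool = ln(130/55)/(2π×0.0459×21.9) = 0.1362 K/W
R_outer film = 1/(h_o·2πr_oL) = 1/(4.25×2π×0.13×21.9) = 0.01315 K/W
R_total = 0.1494 K/W
Q = ΔT/R_total = 116/0.1494

Q ≈ 777 W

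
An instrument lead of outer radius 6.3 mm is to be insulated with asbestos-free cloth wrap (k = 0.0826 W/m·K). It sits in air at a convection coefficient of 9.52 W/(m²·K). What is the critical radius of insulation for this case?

r_cr ≈ 8.68 mm

For a cylinder r_cr = k/h = 0.0826/9.52
r_cr = 8.68 mm; since the bare radius (6.3 mm) is below r_cr, adding a thin layer of insulation will *increase* heat loss.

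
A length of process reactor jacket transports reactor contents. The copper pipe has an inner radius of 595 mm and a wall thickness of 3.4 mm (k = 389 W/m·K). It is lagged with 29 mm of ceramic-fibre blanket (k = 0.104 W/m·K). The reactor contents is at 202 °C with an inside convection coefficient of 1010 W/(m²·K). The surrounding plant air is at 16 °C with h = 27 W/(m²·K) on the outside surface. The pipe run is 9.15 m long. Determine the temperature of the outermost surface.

Radial resistances (cylindrical: R_cond = ln(r_o/r_i)/(2πkL), R_conv = 1/(h·2πrL)):
R_inner film = 1/(h_i·2πr₁L) = 1/(1010×2π×0.595×9.15) = 2.894×10^-5 K/W
R_copper pipe wall = ln(598.4/595)/(2π×389×9.15) = 2.548×10^-7 K/W
R_ceramic-fibre blanket = ln(627.4/598.4)/(2π×0.104×9.15) = 0.007915 K/W
R_outer film = 1/(h_o·2πr_oL) = 1/(27×2π×0.6274×9.15) = 0.001027 K/W
R_total = 0.008971 K/W
Q = ΔT/R_total = 186/0.008971
Q = 20700 W
T_interface = T_inner − Q·ΣR(inner→interface) = 202 − 20700×0.007944

T ≈ 37.3 °C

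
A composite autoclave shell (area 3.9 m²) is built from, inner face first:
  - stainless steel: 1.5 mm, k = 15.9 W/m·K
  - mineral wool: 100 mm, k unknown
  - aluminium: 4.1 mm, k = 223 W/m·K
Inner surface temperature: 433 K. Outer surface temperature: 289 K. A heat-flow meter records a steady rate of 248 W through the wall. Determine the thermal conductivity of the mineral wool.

k ≈ 0.0442 W/(m·K)

Thermal resistances in series:
R_stainless steel = L/(kA) = 0.0015/(15.9×3.9) = 2.419×10^-5 K/W
R_aluminium = L/(kA) = 0.0041/(223×3.9) = 4.714×10^-6 K/W
Sum of known resistances R_other = 2.89×10^-5 K/W
Total R = ΔT/Q = 144/248 = 0.5806 K/W
R_mineral wool = R_total − R_other = 0.5806 K/W
k = L/(R·A) = 0.1/(0.5806×3.9)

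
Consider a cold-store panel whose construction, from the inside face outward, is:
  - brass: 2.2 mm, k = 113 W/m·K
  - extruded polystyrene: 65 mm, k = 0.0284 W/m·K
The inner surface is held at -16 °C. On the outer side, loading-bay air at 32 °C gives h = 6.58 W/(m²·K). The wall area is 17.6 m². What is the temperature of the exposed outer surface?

Model the wall as resistances in series:
R_brass = L/(kA) = 0.0022/(113×17.6) = 1.106×10^-6 K/W
R_extruded polystyrene = L/(kA) = 0.065/(0.0284×17.6) = 0.13 K/W
R_outer film = 1/(h_o·A) = 1/(6.58×17.6) = 0.008635 K/W
R_total = 0.1387 K/W;  Q = ΔT/R_total = 48/0.1387 = 346.1 W
T_interface = T_inner + Q·ΣR(inner→interface) = -16 + 346×0.13

T ≈ 29 °C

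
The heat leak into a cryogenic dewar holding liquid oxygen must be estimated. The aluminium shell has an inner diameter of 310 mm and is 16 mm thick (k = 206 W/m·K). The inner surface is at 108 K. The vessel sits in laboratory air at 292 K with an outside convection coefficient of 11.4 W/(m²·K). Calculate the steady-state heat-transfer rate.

Spherical conduction: R = (1/r_in − 1/r_out)/(4πk) per layer; series-sum.
R_aluminium shell = (1/0.155 − 1/0.171)/(4π×206) = 2.332×10^-4 K/W
R_outer film = 1/(h·4πr_o²) = 1/(11.4×4π×0.171²) = 0.2387 K/W
R_total = 0.239 K/W
Q = ΔT/R_total = 184/0.239

Q ≈ 770 W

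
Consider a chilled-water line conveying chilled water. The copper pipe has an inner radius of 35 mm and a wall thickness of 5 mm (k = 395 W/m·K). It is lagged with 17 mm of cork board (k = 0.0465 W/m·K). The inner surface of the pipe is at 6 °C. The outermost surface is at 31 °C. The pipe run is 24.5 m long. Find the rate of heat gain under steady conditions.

Q ≈ 505 W

Per-layer cylindrical resistances, series-summed:
R_copper pipe wall = ln(40/35)/(2π×395×24.5) = 2.196×10^-6 K/W
R_cork board = ln(57/40)/(2π×0.0465×24.5) = 0.04948 K/W
R_total = 0.04948 K/W
Q = ΔT/R_total = 25/0.04948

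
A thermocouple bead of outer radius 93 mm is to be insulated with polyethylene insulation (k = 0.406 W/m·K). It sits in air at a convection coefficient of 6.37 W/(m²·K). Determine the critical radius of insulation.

For a sphere r_cr = 2k/h = 2×0.406/6.37
r_cr = 127 mm; since the bare radius (93 mm) is below r_cr, adding a thin layer of insulation will *increase* heat loss.

r_cr ≈ 127 mm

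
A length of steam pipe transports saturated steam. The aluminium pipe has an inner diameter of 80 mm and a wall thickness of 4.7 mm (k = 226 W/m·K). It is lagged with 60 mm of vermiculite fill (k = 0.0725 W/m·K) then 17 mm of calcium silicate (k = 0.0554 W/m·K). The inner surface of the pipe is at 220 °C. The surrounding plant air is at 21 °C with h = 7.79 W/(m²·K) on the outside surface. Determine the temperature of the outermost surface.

T ≈ 34.5 °C

Per-layer cylindrical resistances, series-summed:
R_aluminium pipe wall = ln(44.7/40)/(2π×226×1) = 7.824×10^-5 K/W
R_vermiculite fill = ln(104.7/44.7)/(2π×0.0725×1) = 1.868 K/W
R_calcium silicate = ln(121.7/104.7)/(2π×0.0554×1) = 0.4322 K/W
R_outer film = 1/(h_o·2πr_oL) = 1/(7.79×2π×0.1217×1) = 0.1679 K/W
R_total = 2.469 K/W
Q = ΔT/R_total = 199/2.469
Q = 80.6 W/m
T_interface = T_inner − Q·ΣR(inner→interface) = 220 − 80.6×2.301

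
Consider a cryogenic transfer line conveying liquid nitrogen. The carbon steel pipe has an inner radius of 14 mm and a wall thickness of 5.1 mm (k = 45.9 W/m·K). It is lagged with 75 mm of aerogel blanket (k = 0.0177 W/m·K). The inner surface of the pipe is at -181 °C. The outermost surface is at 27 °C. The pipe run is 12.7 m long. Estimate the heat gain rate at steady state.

Q ≈ 184 W

For a radial system each layer contributes R = ln(r_out/r_in)/(2πkL); films add R = 1/(hA).
R_carbon steel pipe wall = ln(19.1/14)/(2π×45.9×12.7) = 8.481×10^-5 K/W
R_aerogel blanket = ln(94.1/19.1)/(2π×0.0177×12.7) = 1.129 K/W
R_total = 1.129 K/W
Q = ΔT/R_total = 208/1.129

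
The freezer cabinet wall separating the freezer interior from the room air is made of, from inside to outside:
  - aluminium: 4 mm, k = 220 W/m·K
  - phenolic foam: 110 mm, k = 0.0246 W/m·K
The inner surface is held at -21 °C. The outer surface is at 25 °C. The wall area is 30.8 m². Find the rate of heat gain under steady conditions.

Q ≈ 317 W

Treating each layer as a thermal resistance in series:
R_aluminium = L/(kA) = 0.004/(220×30.8) = 5.903×10^-7 K/W
R_phenolic foam = L/(kA) = 0.11/(0.0246×30.8) = 0.1452 K/W
R_total = 0.1452 K/W
Q = ΔT / R_total = 46 / 0.1452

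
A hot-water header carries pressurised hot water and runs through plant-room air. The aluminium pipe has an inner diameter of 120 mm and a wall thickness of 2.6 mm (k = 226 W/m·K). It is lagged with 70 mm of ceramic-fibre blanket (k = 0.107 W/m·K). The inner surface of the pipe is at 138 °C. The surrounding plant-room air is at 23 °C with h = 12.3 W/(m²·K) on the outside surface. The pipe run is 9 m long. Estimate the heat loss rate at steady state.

Q ≈ 853 W

Cylindrical conduction, so R = ln(r₂/r₁)/(2πkL) per layer, in series:
R_aluminium pipe wall = ln(62.6/60)/(2π×226×9) = 3.319×10^-6 K/W
R_ceramic-fibre blanket = ln(132.6/62.6)/(2π×0.107×9) = 0.124 K/W
R_outer film = 1/(h_o·2πr_oL) = 1/(12.3×2π×0.1326×9) = 0.01084 K/W
R_total = 0.1349 K/W
Q = ΔT/R_total = 115/0.1349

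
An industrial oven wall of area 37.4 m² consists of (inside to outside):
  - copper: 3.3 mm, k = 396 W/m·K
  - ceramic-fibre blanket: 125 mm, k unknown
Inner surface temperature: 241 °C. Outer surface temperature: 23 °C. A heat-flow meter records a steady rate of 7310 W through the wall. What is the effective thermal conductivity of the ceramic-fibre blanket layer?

Treating each layer as a thermal resistance in series:
R_copper = L/(kA) = 0.0033/(396×37.4) = 2.228×10^-7 K/W
Sum of known resistances R_other = 2.228×10^-7 K/W
Total R = ΔT/Q = 218/7310 = 0.02982 K/W
R_ceramic-fibre blanket = R_total − R_other = 0.02982 K/W
k = L/(R·A) = 0.125/(0.02982×37.4)

k ≈ 0.112 W/(m·K)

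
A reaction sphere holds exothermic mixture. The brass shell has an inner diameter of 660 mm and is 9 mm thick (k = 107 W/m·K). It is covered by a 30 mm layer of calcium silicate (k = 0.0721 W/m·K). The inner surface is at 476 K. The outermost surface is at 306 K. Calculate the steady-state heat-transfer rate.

Spherical conduction: R = (1/r_in − 1/r_out)/(4πk) per layer; series-sum.
R_brass shell = (1/0.33 − 1/0.339)/(4π×107) = 5.983×10^-5 K/W
R_calcium silicate = (1/0.339 − 1/0.369)/(4π×0.0721) = 0.2647 K/W
R_total = 0.2648 K/W
Q = ΔT/R_total = 170/0.2648

Q ≈ 642 W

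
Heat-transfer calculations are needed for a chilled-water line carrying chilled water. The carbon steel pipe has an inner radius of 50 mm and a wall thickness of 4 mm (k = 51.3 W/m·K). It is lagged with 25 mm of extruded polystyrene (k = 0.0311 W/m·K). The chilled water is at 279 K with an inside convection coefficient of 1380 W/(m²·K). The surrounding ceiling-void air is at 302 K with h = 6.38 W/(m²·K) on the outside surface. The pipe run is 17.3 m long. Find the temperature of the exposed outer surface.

For a radial system each layer contributes R = ln(r_out/r_in)/(2πkL); films add R = 1/(hA).
R_inner film = 1/(h_i·2πr₁L) = 1/(1380×2π×0.05×17.3) = 1.333×10^-4 K/W
R_carbon steel pipe wall = ln(54/50)/(2π×51.3×17.3) = 1.38×10^-5 K/W
R_extruded polystyrene = ln(79/54)/(2π×0.0311×17.3) = 0.1125 K/W
R_outer film = 1/(h_o·2πr_oL) = 1/(6.38×2π×0.079×17.3) = 0.01825 K/W
R_total = 0.1309 K/W
Q = ΔT/R_total = 23/0.1309
Q = 176 W
T_interface = T_inner + Q·ΣR(inner→interface) = 279 + 176×0.1127

T ≈ 299 K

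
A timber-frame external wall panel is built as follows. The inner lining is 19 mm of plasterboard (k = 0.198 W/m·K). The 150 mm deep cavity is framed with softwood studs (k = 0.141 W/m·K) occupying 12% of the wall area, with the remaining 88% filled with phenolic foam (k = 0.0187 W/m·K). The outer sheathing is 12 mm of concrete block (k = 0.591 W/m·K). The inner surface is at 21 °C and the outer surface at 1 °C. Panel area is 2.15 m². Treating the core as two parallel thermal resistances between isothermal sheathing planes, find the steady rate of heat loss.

Sheathing layers in series; stud and cavity paths in parallel between them.
R_inner = 0.019/(0.198×2.15) = 0.04463 K/W
R_stud  = 0.15/(0.141×0.12×2.15) = 4.123 K/W
R_cav   = 0.15/(0.0187×0.88×2.15) = 4.24 K/W
1/R_core = 1/R_stud + 1/R_cav → R_core = 2.09 K/W
R_outer = 0.012/(0.591×2.15) = 0.009444 K/W
R_total = 2.144 K/W
Q = ΔT/R_total = 20/2.144

Q ≈ 9.33 W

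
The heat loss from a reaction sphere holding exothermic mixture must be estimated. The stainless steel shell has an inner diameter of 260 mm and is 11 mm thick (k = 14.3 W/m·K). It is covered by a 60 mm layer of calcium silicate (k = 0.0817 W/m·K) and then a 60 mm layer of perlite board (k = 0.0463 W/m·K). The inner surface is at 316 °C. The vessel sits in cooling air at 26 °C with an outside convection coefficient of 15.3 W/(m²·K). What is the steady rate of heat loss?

Q ≈ 70.6 W

Radial (spherical) resistances in series:
R_stainless steel shell = (1/0.13 − 1/0.141)/(4π×14.3) = 0.00334 K/W
R_calcium silicate = (1/0.141 − 1/0.201)/(4π×0.0817) = 2.062 K/W
R_perlite board = (1/0.201 − 1/0.261)/(4π×0.0463) = 1.966 K/W
R_outer film = 1/(h·4πr_o²) = 1/(15.3×4π×0.261²) = 0.07635 K/W
R_total = 4.107 K/W
Q = ΔT/R_total = 290/4.107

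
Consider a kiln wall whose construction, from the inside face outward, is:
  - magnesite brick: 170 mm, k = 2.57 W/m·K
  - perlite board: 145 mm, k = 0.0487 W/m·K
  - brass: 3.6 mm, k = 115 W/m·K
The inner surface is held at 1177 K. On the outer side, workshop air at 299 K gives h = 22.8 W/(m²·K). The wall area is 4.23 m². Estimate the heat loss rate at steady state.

Model the wall as resistances in series:
R_magnesite brick = L/(kA) = 0.17/(2.57×4.23) = 0.01564 K/W
R_perlite board = L/(kA) = 0.145/(0.0487×4.23) = 0.7039 K/W
R_brass = L/(kA) = 0.0036/(115×4.23) = 7.401×10^-6 K/W
R_outer film = 1/(h_o·A) = 1/(22.8×4.23) = 0.01037 K/W
R_total = 0.7299 K/W
Q = ΔT / R_total = 878 / 0.7299

Q ≈ 1200 W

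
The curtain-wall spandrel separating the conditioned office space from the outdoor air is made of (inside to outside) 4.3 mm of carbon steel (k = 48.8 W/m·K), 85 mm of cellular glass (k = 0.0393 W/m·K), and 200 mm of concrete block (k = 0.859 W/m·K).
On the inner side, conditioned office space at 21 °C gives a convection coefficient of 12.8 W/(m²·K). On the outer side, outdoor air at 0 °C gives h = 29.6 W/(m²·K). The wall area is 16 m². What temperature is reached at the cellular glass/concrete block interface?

T ≈ 2.23 °C

Model the wall as resistances in series:
R_inner film = 1/(h_i·A) = 1/(12.8×16) = 0.004883 K/W
R_carbon steel = L/(kA) = 0.0043/(48.8×16) = 5.507×10^-6 K/W
R_cellular glass = L/(kA) = 0.085/(0.0393×16) = 0.1352 K/W
R_concrete block = L/(kA) = 0.2/(0.859×16) = 0.01455 K/W
R_outer film = 1/(h_o·A) = 1/(29.6×16) = 0.002111 K/W
R_total = 0.1567 K/W;  Q = ΔT/R_total = 21/0.1567 = 134 W
T_interface = T_inner − Q·ΣR(inner→interface) = 21 − 134×0.1401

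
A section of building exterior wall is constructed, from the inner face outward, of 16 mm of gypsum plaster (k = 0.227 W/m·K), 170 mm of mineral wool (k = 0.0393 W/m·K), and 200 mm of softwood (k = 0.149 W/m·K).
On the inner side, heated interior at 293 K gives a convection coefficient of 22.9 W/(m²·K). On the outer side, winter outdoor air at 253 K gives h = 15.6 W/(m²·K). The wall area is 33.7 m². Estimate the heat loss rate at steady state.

Model the wall as resistances in series:
R_inner film = 1/(h_i·A) = 1/(22.9×33.7) = 0.001296 K/W
R_gypsum plaster = L/(kA) = 0.016/(0.227×33.7) = 0.002092 K/W
R_mineral wool = L/(kA) = 0.17/(0.0393×33.7) = 0.1284 K/W
R_softwood = L/(kA) = 0.2/(0.149×33.7) = 0.03983 K/W
R_outer film = 1/(h_o·A) = 1/(15.6×33.7) = 0.001902 K/W
R_total = 0.1735 K/W
Q = ΔT / R_total = 40 / 0.1735

Q ≈ 231 W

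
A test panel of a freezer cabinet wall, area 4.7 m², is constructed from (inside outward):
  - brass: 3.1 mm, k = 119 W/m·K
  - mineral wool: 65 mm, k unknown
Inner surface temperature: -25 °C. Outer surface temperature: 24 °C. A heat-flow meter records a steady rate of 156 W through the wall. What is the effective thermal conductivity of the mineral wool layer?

k ≈ 0.044 W/(m·K)

Thermal resistances in series:
R_brass = L/(kA) = 0.0031/(119×4.7) = 5.543×10^-6 K/W
Sum of known resistances R_other = 5.543×10^-6 K/W
Total R = ΔT/Q = 49/156 = 0.3141 K/W
R_mineral wool = R_total − R_other = 0.3141 K/W
k = L/(R·A) = 0.065/(0.3141×4.7)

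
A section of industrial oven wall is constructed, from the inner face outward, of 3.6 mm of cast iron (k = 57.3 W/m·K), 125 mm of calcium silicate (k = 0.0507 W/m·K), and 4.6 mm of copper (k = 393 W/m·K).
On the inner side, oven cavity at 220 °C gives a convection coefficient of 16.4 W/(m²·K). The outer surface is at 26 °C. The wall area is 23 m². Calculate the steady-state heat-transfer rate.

Q ≈ 1770 W

Using the resistance-network approach (series):
R_inner film = 1/(h_i·A) = 1/(16.4×23) = 0.002651 K/W
R_cast iron = L/(kA) = 0.0036/(57.3×23) = 2.732×10^-6 K/W
R_calcium silicate = L/(kA) = 0.125/(0.0507×23) = 0.1072 K/W
R_copper = L/(kA) = 0.0046/(393×23) = 5.089×10^-7 K/W
R_total = 0.1098 K/W
Q = ΔT / R_total = 194 / 0.1098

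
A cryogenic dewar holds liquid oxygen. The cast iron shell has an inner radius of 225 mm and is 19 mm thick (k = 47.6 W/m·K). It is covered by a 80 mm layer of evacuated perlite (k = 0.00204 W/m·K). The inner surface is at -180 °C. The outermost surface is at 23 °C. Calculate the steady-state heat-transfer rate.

Spherical conduction: R = (1/r_in − 1/r_out)/(4πk) per layer; series-sum.
R_cast iron shell = (1/0.225 − 1/0.244)/(4π×47.6) = 5.786×10^-4 K/W
R_evacuated perlite = (1/0.244 − 1/0.324)/(4π×0.00204) = 39.47 K/W
R_total = 39.47 K/W
Q = ΔT/R_total = 203/39.47

Q ≈ 5.14 W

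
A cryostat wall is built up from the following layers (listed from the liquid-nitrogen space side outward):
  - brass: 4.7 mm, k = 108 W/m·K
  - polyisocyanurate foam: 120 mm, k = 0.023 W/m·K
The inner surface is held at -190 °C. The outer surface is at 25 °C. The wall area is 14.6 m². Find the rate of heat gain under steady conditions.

Using the resistance-network approach (series):
R_brass = L/(kA) = 0.0047/(108×14.6) = 2.981×10^-6 K/W
R_polyisocyanurate foam = L/(kA) = 0.12/(0.023×14.6) = 0.3574 K/W
R_total = 0.3574 K/W
Q = ΔT / R_total = 215 / 0.3574

Q ≈ 602 W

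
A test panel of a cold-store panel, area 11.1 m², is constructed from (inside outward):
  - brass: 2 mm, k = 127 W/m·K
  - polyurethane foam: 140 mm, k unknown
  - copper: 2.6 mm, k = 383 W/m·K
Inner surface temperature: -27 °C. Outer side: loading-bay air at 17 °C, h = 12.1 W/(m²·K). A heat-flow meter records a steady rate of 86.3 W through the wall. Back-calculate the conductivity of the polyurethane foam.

Model the wall as resistances in series:
R_brass = L/(kA) = 0.002/(127×11.1) = 1.419×10^-6 K/W
R_copper = L/(kA) = 0.0026/(383×11.1) = 6.116×10^-7 K/W
R_outer film = 1/(h_o·A) = 1/(12.1×11.1) = 0.007445 K/W
Sum of known resistances R_other = 0.007447 K/W
Total R = ΔT/Q = 44/86.3 = 0.5098 K/W
R_polyurethane foam = R_total − R_other = 0.5024 K/W
k = L/(R·A) = 0.14/(0.5024×11.1)

k ≈ 0.0251 W/(m·K)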